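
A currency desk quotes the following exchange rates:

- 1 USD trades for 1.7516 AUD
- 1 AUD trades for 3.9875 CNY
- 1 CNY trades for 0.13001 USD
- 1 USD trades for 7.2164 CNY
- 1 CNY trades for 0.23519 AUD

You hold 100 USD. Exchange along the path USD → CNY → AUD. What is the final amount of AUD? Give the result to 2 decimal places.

169.72

100 USD × 7.2164 = 721.64 CNY
721.64 CNY × 0.23519 = 169.7225116 AUD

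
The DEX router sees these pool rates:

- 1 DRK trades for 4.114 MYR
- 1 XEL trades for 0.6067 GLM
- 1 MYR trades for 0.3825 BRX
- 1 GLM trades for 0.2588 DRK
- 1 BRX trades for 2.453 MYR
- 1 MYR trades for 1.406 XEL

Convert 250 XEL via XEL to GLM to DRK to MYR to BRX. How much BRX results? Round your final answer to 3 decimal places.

61.769

250 XEL × 0.6067 = 151.675 GLM
151.675 GLM × 0.2588 = 39.25349 DRK
39.25349 DRK × 4.114 = 161.48885786 MYR
161.48885786 MYR × 0.3825 = 61.76948813145 BRX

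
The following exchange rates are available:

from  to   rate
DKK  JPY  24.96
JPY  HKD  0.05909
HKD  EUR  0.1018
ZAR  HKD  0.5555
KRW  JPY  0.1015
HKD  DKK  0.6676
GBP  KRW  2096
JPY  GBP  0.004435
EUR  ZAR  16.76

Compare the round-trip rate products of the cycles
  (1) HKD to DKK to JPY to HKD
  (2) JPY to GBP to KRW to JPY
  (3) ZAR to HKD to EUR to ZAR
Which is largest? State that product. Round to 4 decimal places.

(1) 0.6676 × 24.96 × 0.05909 = 0.98463
(2) 0.004435 × 2096 × 0.1015 = 0.94352
(3) 0.5555 × 0.1018 × 16.76 = 0.94778
Highest is cycle (1) at 0.9846 (≤1, no arbitrage).

0.9846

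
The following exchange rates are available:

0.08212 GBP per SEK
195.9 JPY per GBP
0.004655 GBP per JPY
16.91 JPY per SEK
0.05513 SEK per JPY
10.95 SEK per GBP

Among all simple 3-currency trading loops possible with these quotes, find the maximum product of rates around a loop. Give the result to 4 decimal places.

GBP→JPY→SEK→GBP: 195.9 × 0.05513 × 0.08212 = 0.88689
GBP→SEK→JPY→GBP: 10.95 × 16.91 × 0.004655 = 0.86194
Maximum is GBP→JPY→SEK→GBP at 0.8869; no arbitrage — every cycle loses value.

0.8869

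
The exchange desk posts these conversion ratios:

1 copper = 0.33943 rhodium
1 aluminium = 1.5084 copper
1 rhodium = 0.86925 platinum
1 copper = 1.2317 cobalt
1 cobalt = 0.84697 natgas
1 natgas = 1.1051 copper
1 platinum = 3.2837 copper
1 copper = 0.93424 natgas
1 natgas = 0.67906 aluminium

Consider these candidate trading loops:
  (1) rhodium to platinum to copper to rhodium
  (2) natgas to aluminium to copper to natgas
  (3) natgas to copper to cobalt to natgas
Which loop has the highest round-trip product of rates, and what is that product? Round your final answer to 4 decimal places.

1.1529

(1) 0.86925 × 3.2837 × 0.33943 = 0.96885
(2) 0.67906 × 1.5084 × 0.93424 = 0.95694
(3) 1.1051 × 1.2317 × 0.84697 = 1.15285
Highest is cycle (3) at 1.1529 (>1, arbitrage).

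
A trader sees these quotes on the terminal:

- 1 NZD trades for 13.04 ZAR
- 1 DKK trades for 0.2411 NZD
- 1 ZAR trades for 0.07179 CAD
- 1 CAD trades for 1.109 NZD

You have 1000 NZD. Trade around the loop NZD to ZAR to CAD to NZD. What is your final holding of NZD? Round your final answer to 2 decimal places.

1000 NZD × 13.04 = 13040 ZAR
13040 ZAR × 0.07179 = 936.1416 CAD
936.1416 CAD × 1.109 = 1038.1810344 NZD

1038.18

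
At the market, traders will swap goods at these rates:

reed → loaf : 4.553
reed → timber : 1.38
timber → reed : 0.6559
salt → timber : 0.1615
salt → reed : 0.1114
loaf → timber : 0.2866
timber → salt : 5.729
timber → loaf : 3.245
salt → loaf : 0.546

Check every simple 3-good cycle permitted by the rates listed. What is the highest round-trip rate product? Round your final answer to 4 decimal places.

0.8965

timber→salt→loaf→timber: 5.729 × 0.546 × 0.2866 = 0.89649
timber→salt→reed→timber: 5.729 × 0.1114 × 1.38 = 0.88073
timber→reed→loaf→timber: 0.6559 × 4.553 × 0.2866 = 0.85588
Maximum is timber→salt→loaf→timber at 0.8965; no arbitrage — every cycle loses value.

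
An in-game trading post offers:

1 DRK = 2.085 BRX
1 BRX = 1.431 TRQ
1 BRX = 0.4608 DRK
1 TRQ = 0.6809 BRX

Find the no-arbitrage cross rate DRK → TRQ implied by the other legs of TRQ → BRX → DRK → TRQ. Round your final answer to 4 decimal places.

Known legs of the cycle: 0.6809 × 0.4608 = 0.31375872
For no arbitrage the full-cycle product must be 1, so the missing rate is 1 / 0.31375872 ≈ 3.187162.

3.1872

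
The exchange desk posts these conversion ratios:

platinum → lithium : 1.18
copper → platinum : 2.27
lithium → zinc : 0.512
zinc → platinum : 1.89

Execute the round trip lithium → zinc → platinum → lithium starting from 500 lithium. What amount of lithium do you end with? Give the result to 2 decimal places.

500 lithium × 0.512 = 256 zinc
256 zinc × 1.89 = 483.84 platinum
483.84 platinum × 1.18 = 570.9312 lithium

570.93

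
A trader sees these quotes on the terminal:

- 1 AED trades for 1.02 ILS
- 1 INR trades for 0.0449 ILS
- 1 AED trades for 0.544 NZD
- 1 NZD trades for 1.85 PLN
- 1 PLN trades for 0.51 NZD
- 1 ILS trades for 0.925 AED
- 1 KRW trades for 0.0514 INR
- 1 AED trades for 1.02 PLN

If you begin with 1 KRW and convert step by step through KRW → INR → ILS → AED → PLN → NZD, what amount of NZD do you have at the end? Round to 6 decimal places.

0.001111

1 KRW × 0.0514 = 0.0514 INR
0.0514 INR × 0.0449 = 0.00230786 ILS
0.00230786 ILS × 0.925 = 0.0021347705 AED
0.0021347705 AED × 1.02 = 0.00217746591 PLN
0.00217746591 PLN × 0.51 = 0.0011105076141 NZD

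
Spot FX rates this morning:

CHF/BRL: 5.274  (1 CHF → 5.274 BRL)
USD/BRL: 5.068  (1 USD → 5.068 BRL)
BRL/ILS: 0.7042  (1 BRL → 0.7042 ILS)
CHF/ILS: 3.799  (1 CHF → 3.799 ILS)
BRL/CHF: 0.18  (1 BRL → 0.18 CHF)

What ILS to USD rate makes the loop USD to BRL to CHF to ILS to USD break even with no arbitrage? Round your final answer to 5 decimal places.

0.28855

Known legs of the cycle: 5.068 × 0.18 × 3.799 = 3.46559976
For no arbitrage the full-cycle product must be 1, so the missing rate is 1 / 3.46559976 ≈ 0.2885503.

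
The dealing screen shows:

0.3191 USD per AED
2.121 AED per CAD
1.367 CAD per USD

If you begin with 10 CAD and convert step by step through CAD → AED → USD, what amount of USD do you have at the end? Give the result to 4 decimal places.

6.7681

10 CAD × 2.121 = 21.21 AED
21.21 AED × 0.3191 = 6.768111 USD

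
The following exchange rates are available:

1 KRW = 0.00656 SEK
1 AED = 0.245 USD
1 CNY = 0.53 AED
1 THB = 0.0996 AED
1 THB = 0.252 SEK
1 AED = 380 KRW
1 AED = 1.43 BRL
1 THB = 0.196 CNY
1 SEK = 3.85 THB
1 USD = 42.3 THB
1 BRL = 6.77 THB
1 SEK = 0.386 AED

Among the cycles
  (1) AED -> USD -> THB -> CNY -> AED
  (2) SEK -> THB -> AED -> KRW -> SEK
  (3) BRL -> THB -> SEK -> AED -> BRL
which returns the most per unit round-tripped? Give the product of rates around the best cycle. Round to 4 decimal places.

(1) 0.245 × 42.3 × 0.196 × 0.53 = 1.07656
(2) 3.85 × 0.0996 × 380 × 0.00656 = 0.95589
(3) 6.77 × 0.252 × 0.386 × 1.43 = 0.94170
Highest is cycle (1) at 1.0766 (>1, arbitrage).

1.0766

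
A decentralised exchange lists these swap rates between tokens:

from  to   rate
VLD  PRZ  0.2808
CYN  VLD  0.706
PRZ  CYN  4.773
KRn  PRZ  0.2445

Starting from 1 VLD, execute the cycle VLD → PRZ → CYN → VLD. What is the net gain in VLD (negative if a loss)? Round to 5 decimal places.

-0.05378

1 VLD × 0.2808 = 0.2808 PRZ
0.2808 PRZ × 4.773 = 1.3402584 CYN
1.3402584 CYN × 0.706 = 0.9462224304 VLD
Net change: 0.9462224304 − 1 = -0.0537775696 VLD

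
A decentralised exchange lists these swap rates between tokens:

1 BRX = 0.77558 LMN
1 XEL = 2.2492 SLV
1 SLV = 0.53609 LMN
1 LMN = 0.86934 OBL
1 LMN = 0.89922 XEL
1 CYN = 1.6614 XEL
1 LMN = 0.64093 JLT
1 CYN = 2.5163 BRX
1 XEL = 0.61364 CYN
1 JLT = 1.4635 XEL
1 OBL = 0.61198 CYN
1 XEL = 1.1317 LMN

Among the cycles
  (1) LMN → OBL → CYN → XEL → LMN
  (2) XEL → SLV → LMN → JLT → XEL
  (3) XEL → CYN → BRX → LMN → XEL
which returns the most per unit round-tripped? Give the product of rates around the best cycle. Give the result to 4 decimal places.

(1) 0.86934 × 0.61198 × 1.6614 × 1.1317 = 1.00030
(2) 2.2492 × 0.53609 × 0.64093 × 1.4635 = 1.13102
(3) 0.61364 × 2.5163 × 0.77558 × 0.89922 = 1.07688
Highest is cycle (2) at 1.1310 (>1, arbitrage).

1.1310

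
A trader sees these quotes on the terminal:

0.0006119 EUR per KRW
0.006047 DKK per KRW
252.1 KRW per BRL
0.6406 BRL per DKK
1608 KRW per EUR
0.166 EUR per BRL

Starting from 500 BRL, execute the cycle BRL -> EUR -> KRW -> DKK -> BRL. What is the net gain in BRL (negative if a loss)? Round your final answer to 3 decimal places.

17.001

500 BRL × 0.166 = 83 EUR
83 EUR × 1608 = 133464 KRW
133464 KRW × 0.006047 = 807.056808 DKK
807.056808 DKK × 0.6406 = 517.0005912048 BRL
Net change: 517.0005912048 − 500 = 17.0005912048 BRL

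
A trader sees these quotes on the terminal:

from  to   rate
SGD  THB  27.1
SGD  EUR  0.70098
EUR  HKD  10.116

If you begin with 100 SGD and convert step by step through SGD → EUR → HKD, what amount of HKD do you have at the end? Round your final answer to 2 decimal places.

709.11

100 SGD × 0.70098 = 70.098 EUR
70.098 EUR × 10.116 = 709.111368 HKD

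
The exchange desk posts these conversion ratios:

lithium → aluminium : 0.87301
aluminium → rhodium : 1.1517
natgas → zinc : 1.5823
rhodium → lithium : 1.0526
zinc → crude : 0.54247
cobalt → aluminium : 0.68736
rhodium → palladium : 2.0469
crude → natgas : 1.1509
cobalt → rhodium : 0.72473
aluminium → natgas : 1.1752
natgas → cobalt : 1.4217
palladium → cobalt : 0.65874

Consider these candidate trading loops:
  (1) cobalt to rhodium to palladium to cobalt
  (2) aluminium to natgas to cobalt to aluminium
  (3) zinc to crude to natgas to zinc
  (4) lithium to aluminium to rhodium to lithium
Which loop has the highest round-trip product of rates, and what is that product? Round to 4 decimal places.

1.1484

(1) 0.72473 × 2.0469 × 0.65874 = 0.97721
(2) 1.1752 × 1.4217 × 0.68736 = 1.14843
(3) 0.54247 × 1.1509 × 1.5823 = 0.98788
(4) 0.87301 × 1.1517 × 1.0526 = 1.05833
Highest is cycle (2) at 1.1484 (>1, arbitrage).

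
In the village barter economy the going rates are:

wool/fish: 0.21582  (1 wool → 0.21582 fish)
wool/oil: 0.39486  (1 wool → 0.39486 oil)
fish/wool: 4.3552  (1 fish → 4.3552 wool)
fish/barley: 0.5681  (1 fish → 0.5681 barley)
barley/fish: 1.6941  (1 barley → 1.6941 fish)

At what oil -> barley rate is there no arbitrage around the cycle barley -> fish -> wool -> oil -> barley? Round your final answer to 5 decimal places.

Known legs of the cycle: 1.6941 × 4.3552 × 0.39486 = 2.9133340661952
For no arbitrage the full-cycle product must be 1, so the missing rate is 1 / 2.9133340661952 ≈ 0.3432493.

0.34325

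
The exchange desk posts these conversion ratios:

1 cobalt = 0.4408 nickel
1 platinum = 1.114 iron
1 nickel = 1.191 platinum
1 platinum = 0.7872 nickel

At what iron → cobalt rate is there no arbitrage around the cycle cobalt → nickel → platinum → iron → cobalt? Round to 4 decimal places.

Known legs of the cycle: 0.4408 × 1.191 × 1.114 = 0.5848419792
For no arbitrage the full-cycle product must be 1, so the missing rate is 1 / 0.5848419792 ≈ 1.709864.

1.7099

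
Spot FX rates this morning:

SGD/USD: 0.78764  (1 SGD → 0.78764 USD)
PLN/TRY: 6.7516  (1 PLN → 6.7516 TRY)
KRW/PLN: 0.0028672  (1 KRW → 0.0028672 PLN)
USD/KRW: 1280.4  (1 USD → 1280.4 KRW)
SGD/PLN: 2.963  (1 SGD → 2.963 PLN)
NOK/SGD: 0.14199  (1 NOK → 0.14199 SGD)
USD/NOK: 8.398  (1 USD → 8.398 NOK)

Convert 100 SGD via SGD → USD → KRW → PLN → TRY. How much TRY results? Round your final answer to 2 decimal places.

1952.26

100 SGD × 0.78764 = 78.764 USD
78.764 USD × 1280.4 = 100849.4256 KRW
100849.4256 KRW × 0.0028672 = 289.15547308032 PLN
289.15547308032 PLN × 6.7516 = 1952.262092049088512 TRY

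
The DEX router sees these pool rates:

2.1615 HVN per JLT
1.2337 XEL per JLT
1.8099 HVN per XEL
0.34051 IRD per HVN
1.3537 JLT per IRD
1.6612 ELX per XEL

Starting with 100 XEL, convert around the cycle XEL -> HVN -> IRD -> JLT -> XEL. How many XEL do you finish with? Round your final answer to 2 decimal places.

100 XEL × 1.8099 = 180.99 HVN
180.99 HVN × 0.34051 = 61.6289049 IRD
61.6289049 IRD × 1.3537 = 83.42704856313 JLT
83.42704856313 JLT × 1.2337 = 102.923949812333481 XEL

102.92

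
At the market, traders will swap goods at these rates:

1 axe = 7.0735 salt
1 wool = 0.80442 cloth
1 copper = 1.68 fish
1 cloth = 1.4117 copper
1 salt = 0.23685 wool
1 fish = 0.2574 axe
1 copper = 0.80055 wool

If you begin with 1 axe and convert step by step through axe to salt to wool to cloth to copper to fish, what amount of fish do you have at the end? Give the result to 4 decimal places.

3.1963

1 axe × 7.0735 = 7.0735 salt
7.0735 salt × 0.23685 = 1.675358475 wool
1.675358475 wool × 0.80442 = 1.3476918644595 cloth
1.3476918644595 cloth × 1.4117 = 1.90253660505747615 copper
1.90253660505747615 copper × 1.68 = 3.196261496496559932 fish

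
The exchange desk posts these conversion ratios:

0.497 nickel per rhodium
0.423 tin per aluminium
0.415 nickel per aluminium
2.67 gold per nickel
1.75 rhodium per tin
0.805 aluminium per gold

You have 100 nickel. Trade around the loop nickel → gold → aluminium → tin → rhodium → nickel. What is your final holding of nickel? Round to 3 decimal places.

79.075

100 nickel × 2.67 = 267 gold
267 gold × 0.805 = 214.935 aluminium
214.935 aluminium × 0.423 = 90.917505 tin
90.917505 tin × 1.75 = 159.10563375 rhodium
159.10563375 rhodium × 0.497 = 79.07549997375 nickel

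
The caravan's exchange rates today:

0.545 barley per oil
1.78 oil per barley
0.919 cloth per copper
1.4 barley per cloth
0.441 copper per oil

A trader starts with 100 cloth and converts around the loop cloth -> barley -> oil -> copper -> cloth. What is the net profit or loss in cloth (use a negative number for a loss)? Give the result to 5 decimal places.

100 cloth × 1.4 = 140 barley
140 barley × 1.78 = 249.2 oil
249.2 oil × 0.441 = 109.8972 copper
109.8972 copper × 0.919 = 100.9955268 cloth
Net change: 100.9955268 − 100 = 0.9955268 cloth

0.99553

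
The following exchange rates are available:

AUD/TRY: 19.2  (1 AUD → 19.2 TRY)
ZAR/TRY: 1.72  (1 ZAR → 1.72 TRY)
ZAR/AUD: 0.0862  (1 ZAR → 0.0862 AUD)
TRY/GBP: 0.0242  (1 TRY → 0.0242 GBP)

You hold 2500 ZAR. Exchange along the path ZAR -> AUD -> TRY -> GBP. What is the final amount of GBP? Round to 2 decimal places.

100.13

2500 ZAR × 0.0862 = 215.5 AUD
215.5 AUD × 19.2 = 4137.6 TRY
4137.6 TRY × 0.0242 = 100.12992 GBP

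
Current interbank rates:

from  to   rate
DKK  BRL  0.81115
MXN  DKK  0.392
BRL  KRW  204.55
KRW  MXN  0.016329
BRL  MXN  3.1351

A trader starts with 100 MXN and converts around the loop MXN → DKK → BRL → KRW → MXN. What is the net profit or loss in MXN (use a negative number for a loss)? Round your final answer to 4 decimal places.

100 MXN × 0.392 = 39.2 DKK
39.2 DKK × 0.81115 = 31.79708 BRL
31.79708 BRL × 204.55 = 6504.092714 KRW
6504.092714 KRW × 0.016329 = 106.205329926906 MXN
Net change: 106.205329926906 − 100 = 6.205329926906 MXN

6.2053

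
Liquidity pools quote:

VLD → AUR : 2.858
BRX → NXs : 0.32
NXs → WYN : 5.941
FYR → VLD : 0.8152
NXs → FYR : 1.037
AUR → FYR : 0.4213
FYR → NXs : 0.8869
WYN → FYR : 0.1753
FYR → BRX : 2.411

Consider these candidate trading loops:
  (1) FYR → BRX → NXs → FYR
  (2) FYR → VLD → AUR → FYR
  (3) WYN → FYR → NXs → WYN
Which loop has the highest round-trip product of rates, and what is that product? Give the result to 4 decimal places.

(1) 2.411 × 0.32 × 1.037 = 0.80007
(2) 0.8152 × 2.858 × 0.4213 = 0.98156
(3) 0.1753 × 0.8869 × 5.941 = 0.92367
Highest is cycle (2) at 0.9816 (≤1, no arbitrage).

0.9816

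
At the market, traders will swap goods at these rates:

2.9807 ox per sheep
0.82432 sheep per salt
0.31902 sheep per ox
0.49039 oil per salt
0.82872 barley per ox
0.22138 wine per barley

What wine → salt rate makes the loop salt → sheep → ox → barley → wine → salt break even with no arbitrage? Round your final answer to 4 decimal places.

Known legs of the cycle: 0.82432 × 2.9807 × 0.82872 × 0.22138 = 0.4507755041371889664
For no arbitrage the full-cycle product must be 1, so the missing rate is 1 / 0.4507755041371889664 ≈ 2.218399.

2.2184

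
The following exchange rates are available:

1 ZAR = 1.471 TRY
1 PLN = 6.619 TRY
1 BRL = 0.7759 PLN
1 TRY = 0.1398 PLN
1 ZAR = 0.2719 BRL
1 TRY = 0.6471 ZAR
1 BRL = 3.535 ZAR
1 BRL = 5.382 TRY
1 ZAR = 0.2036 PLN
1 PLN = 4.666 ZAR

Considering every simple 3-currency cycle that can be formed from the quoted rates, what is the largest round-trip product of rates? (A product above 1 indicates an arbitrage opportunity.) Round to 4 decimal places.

PLN→ZAR→BRL→PLN: 4.666 × 0.2719 × 0.7759 = 0.98437
PLN→ZAR→TRY→PLN: 4.666 × 1.471 × 0.1398 = 0.95954
BRL→TRY→ZAR→BRL: 5.382 × 0.6471 × 0.2719 = 0.94694
PLN→TRY→ZAR→PLN: 6.619 × 0.6471 × 0.2036 = 0.87205
Maximum is PLN→ZAR→BRL→PLN at 0.9844; no arbitrage — every cycle loses value.

0.9844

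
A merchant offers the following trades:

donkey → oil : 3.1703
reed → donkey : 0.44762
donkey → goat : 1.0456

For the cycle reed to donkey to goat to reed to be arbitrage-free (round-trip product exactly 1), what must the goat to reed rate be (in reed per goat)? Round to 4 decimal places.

2.1366

Known legs of the cycle: 0.44762 × 1.0456 = 0.468031472
For no arbitrage the full-cycle product must be 1, so the missing rate is 1 / 0.468031472 ≈ 2.136608.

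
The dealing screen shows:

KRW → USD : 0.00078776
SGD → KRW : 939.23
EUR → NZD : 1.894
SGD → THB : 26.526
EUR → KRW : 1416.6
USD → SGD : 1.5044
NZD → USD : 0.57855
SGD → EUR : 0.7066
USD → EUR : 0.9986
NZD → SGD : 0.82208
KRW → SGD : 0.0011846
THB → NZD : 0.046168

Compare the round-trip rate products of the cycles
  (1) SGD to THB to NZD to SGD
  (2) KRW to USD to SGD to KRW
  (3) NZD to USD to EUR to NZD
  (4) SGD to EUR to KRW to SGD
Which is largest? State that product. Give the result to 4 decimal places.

1.1857

(1) 26.526 × 0.046168 × 0.82208 = 1.00676
(2) 0.00078776 × 1.5044 × 939.23 = 1.11309
(3) 0.57855 × 0.9986 × 1.894 = 1.09424
(4) 0.7066 × 1416.6 × 0.0011846 = 1.18575
Highest is cycle (4) at 1.1857 (>1, arbitrage).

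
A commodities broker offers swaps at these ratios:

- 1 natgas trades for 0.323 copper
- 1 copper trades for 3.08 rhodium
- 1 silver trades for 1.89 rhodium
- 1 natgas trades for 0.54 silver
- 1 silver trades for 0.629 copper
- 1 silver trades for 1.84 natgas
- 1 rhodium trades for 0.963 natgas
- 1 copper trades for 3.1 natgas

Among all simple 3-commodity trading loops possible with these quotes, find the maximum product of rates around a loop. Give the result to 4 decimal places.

1.0529

silver→copper→natgas→silver: 0.629 × 3.1 × 0.54 = 1.05295
silver→rhodium→natgas→silver: 1.89 × 0.963 × 0.54 = 0.98284
rhodium→natgas→copper→rhodium: 0.963 × 0.323 × 3.08 = 0.95803
Maximum is silver→copper→natgas→silver at 1.0529; arbitrage exists.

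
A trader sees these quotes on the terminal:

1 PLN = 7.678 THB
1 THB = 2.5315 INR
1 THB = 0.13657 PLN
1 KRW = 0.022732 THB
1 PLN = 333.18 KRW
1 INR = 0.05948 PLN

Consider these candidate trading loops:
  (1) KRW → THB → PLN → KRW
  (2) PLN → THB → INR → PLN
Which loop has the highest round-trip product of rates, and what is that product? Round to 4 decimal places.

(1) 0.022732 × 0.13657 × 333.18 = 1.03436
(2) 7.678 × 2.5315 × 0.05948 = 1.15610
Highest is cycle (2) at 1.1561 (>1, arbitrage).

1.1561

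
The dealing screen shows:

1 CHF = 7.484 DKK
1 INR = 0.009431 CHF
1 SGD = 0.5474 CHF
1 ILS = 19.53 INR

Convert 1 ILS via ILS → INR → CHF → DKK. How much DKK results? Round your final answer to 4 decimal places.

1.3785

1 ILS × 19.53 = 19.53 INR
19.53 INR × 0.009431 = 0.18418743 CHF
0.18418743 CHF × 7.484 = 1.37845872612 DKK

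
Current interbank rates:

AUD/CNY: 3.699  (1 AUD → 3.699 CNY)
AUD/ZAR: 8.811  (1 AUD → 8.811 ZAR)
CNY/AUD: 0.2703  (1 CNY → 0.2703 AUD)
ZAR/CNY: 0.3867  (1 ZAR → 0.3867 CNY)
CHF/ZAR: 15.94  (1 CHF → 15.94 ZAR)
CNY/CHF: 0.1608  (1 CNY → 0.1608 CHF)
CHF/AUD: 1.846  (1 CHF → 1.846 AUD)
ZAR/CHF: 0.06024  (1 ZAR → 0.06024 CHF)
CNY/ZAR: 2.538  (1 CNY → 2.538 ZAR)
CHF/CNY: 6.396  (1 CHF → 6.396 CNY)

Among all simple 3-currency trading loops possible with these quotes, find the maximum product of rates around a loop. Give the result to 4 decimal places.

1.0980

CHF→AUD→CNY→CHF: 1.846 × 3.699 × 0.1608 = 1.09800
CHF→ZAR→CNY→CHF: 15.94 × 0.3867 × 0.1608 = 0.99117
CHF→AUD→ZAR→CHF: 1.846 × 8.811 × 0.06024 = 0.97981
CHF→CNY→ZAR→CHF: 6.396 × 2.538 × 0.06024 = 0.97788
AUD→ZAR→CNY→AUD: 8.811 × 0.3867 × 0.2703 = 0.92097
Maximum is CHF→AUD→CNY→CHF at 1.0980; arbitrage exists.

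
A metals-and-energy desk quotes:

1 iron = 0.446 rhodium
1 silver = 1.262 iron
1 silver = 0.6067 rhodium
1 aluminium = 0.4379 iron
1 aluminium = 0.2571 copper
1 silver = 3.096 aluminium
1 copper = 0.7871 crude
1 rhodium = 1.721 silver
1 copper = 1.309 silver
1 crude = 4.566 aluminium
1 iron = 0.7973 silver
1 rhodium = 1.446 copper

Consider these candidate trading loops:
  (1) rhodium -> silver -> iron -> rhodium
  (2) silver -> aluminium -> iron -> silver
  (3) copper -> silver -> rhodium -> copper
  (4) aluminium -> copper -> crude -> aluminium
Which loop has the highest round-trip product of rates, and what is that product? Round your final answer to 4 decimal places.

(1) 1.721 × 1.262 × 0.446 = 0.96867
(2) 3.096 × 0.4379 × 0.7973 = 1.08093
(3) 1.309 × 0.6067 × 1.446 = 1.14837
(4) 0.2571 × 0.7871 × 4.566 = 0.92399
Highest is cycle (3) at 1.1484 (>1, arbitrage).

1.1484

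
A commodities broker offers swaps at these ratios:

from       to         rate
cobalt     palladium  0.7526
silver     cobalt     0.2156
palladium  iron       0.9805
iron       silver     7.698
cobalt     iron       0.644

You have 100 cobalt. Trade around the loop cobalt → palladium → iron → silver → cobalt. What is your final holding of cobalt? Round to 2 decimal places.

100 cobalt × 0.7526 = 75.26 palladium
75.26 palladium × 0.9805 = 73.79243 iron
73.79243 iron × 7.698 = 568.05412614 silver
568.05412614 silver × 0.2156 = 122.472469595784 cobalt

122.47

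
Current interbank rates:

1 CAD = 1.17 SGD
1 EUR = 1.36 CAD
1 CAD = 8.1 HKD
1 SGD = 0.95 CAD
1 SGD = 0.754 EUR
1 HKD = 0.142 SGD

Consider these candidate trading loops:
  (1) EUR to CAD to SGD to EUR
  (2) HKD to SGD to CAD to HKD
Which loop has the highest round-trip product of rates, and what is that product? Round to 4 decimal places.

(1) 1.36 × 1.17 × 0.754 = 1.19976
(2) 0.142 × 0.95 × 8.1 = 1.09269
Highest is cycle (1) at 1.1998 (>1, arbitrage).

1.1998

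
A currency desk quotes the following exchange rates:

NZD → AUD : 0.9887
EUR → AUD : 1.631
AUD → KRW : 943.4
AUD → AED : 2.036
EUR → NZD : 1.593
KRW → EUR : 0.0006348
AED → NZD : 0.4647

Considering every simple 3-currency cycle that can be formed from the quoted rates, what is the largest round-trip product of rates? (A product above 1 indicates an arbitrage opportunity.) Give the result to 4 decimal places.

AUD→KRW→EUR→AUD: 943.4 × 0.0006348 × 1.631 = 0.97676
AED→NZD→AUD→AED: 0.4647 × 0.9887 × 2.036 = 0.93544
Maximum is AUD→KRW→EUR→AUD at 0.9768; no arbitrage — every cycle loses value.

0.9768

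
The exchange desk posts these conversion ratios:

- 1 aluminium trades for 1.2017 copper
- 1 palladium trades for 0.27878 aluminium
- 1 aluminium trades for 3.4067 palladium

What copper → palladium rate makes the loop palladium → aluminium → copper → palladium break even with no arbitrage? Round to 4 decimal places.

Known legs of the cycle: 0.27878 × 1.2017 = 0.335009926
For no arbitrage the full-cycle product must be 1, so the missing rate is 1 / 0.335009926 ≈ 2.984986.

2.9850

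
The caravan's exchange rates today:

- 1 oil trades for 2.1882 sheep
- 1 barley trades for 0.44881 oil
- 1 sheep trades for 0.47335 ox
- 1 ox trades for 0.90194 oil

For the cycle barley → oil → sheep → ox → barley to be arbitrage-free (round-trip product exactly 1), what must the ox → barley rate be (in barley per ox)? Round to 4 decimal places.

2.1511

Known legs of the cycle: 0.44881 × 2.1882 × 0.47335 = 0.4648704279807
For no arbitrage the full-cycle product must be 1, so the missing rate is 1 / 0.4648704279807 ≈ 2.151137.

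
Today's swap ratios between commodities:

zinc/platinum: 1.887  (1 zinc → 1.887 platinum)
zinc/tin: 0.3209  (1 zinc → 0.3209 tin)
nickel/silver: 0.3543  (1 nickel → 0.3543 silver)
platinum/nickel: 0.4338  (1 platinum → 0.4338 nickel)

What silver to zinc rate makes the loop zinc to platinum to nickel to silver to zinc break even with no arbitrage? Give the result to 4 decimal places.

Known legs of the cycle: 1.887 × 0.4338 × 0.3543 = 0.29002310658
For no arbitrage the full-cycle product must be 1, so the missing rate is 1 / 0.29002310658 ≈ 3.448001.

3.4480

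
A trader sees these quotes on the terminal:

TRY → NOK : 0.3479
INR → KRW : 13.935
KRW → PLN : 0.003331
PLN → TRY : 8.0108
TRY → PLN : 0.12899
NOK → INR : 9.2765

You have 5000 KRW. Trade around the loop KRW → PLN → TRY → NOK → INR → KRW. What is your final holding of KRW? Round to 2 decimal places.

5000 KRW × 0.003331 = 16.655 PLN
16.655 PLN × 8.0108 = 133.419874 TRY
133.419874 TRY × 0.3479 = 46.4167741646 NOK
46.4167741646 NOK × 9.2765 = 430.5852055379119 INR
430.5852055379119 INR × 13.935 = 6000.2048391708023265 KRW

6000.20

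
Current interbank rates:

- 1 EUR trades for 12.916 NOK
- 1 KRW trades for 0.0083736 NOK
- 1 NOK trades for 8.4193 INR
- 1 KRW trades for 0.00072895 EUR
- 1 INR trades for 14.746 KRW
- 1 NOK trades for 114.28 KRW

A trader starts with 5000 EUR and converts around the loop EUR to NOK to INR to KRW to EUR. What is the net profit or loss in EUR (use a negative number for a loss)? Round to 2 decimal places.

5000 EUR × 12.916 = 64580 NOK
64580 NOK × 8.4193 = 543718.394 INR
543718.394 INR × 14.746 = 8017671.437924 KRW
8017671.437924 KRW × 0.00072895 = 5844.4815946746998 EUR
Net change: 5844.4815946746998 − 5000 = 844.4815946746998 EUR

844.48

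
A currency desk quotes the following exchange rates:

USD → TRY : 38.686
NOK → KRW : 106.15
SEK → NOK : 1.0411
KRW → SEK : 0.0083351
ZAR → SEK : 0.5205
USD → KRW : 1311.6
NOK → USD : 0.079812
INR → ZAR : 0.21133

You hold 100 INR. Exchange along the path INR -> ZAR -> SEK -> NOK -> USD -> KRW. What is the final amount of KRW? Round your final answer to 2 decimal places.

1198.79

100 INR × 0.21133 = 21.133 ZAR
21.133 ZAR × 0.5205 = 10.9997265 SEK
10.9997265 SEK × 1.0411 = 11.45181525915 NOK
11.45181525915 NOK × 0.079812 = 0.9139922794632798 USD
0.9139922794632798 USD × 1311.6 = 1198.79227374403778568 KRW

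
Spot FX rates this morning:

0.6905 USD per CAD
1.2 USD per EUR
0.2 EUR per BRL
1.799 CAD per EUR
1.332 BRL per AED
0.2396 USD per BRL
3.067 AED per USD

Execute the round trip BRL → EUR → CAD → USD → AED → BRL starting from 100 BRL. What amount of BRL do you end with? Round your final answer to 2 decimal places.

100 BRL × 0.2 = 20 EUR
20 EUR × 1.799 = 35.98 CAD
35.98 CAD × 0.6905 = 24.84419 USD
24.84419 USD × 3.067 = 76.19713073 AED
76.19713073 AED × 1.332 = 101.49457813236 BRL

101.49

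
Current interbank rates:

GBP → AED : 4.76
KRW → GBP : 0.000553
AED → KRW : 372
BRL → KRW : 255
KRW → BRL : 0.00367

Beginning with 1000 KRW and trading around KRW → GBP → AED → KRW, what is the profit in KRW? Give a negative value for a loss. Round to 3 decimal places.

1000 KRW × 0.000553 = 0.553 GBP
0.553 GBP × 4.76 = 2.63228 AED
2.63228 AED × 372 = 979.20816 KRW
Net change: 979.20816 − 1000 = -20.79184 KRW

-20.792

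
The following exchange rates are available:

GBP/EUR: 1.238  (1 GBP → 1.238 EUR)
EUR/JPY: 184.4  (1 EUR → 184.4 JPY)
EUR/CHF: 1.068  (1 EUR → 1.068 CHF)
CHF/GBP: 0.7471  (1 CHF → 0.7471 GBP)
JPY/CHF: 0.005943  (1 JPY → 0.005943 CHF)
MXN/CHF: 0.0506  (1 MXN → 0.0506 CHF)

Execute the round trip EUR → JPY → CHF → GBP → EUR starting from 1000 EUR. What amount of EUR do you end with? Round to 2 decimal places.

1000 EUR × 184.4 = 184400 JPY
184400 JPY × 0.005943 = 1095.8892 CHF
1095.8892 CHF × 0.7471 = 818.73882132 GBP
818.73882132 GBP × 1.238 = 1013.59866079416 EUR

1013.60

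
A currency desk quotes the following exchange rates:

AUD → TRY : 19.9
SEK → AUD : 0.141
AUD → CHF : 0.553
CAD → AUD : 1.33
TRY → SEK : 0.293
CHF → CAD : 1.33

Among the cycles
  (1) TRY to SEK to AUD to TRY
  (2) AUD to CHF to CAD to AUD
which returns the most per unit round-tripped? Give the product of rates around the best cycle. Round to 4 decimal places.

(1) 0.293 × 0.141 × 19.9 = 0.82213
(2) 0.553 × 1.33 × 1.33 = 0.97820
Highest is cycle (2) at 0.9782 (≤1, no arbitrage).

0.9782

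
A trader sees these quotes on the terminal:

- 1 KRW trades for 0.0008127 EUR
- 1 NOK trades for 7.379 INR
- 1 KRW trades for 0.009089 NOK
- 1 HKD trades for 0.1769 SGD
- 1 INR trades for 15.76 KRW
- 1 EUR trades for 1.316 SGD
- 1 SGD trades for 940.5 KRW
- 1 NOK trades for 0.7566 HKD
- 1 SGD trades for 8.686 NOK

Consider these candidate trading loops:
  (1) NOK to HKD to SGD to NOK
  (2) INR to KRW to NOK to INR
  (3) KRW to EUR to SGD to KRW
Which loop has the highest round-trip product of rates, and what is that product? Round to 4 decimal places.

(1) 0.7566 × 0.1769 × 8.686 = 1.16256
(2) 15.76 × 0.009089 × 7.379 = 1.05699
(3) 0.0008127 × 1.316 × 940.5 = 1.00588
Highest is cycle (1) at 1.1626 (>1, arbitrage).

1.1626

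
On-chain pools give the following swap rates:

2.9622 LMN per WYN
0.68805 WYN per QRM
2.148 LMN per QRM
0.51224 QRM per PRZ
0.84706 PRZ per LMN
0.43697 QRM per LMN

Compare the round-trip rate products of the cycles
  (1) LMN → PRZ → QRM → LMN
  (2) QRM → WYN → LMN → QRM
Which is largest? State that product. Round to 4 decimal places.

0.9320

(1) 0.84706 × 0.51224 × 2.148 = 0.93201
(2) 0.68805 × 2.9622 × 0.43697 = 0.89061
Highest is cycle (1) at 0.9320 (≤1, no arbitrage).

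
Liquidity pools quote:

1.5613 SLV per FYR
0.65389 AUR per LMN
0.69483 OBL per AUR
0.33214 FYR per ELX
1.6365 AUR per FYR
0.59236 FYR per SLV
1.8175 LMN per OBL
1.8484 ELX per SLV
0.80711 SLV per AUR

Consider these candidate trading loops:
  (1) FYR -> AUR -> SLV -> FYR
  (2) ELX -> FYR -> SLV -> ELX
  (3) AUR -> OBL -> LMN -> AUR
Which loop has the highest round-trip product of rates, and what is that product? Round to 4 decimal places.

0.9585

(1) 1.6365 × 0.80711 × 0.59236 = 0.78241
(2) 0.33214 × 1.5613 × 1.8484 = 0.95853
(3) 0.69483 × 1.8175 × 0.65389 = 0.82577
Highest is cycle (2) at 0.9585 (≤1, no arbitrage).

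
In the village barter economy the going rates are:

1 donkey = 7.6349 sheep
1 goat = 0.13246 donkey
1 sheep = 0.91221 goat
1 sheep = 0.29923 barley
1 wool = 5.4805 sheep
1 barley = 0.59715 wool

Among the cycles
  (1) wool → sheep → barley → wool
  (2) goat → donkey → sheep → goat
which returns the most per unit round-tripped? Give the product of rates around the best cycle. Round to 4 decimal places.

0.9793

(1) 5.4805 × 0.29923 × 0.59715 = 0.97928
(2) 0.13246 × 7.6349 × 0.91221 = 0.92254
Highest is cycle (1) at 0.9793 (≤1, no arbitrage).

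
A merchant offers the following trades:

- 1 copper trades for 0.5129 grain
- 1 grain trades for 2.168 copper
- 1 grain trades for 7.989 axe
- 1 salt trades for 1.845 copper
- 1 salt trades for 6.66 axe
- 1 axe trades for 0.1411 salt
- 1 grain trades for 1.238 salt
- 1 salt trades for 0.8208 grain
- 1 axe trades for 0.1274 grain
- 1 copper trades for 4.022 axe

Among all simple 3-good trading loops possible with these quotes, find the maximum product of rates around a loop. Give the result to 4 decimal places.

1.1715

copper→grain→salt→copper: 0.5129 × 1.238 × 1.845 = 1.17152
copper→axe→grain→copper: 4.022 × 0.1274 × 2.168 = 1.11089
salt→axe→grain→salt: 6.66 × 0.1274 × 1.238 = 1.05042
copper→axe→salt→copper: 4.022 × 0.1411 × 1.845 = 1.04705
salt→grain→axe→salt: 0.8208 × 7.989 × 0.1411 = 0.92525
Maximum is copper→grain→salt→copper at 1.1715; arbitrage exists.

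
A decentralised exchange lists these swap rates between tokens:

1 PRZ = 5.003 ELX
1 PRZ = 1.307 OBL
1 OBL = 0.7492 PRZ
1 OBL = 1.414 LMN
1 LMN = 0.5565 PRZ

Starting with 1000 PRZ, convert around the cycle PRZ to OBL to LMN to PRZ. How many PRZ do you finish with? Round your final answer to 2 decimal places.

1000 PRZ × 1.307 = 1307 OBL
1307 OBL × 1.414 = 1848.098 LMN
1848.098 LMN × 0.5565 = 1028.466537 PRZ

1028.47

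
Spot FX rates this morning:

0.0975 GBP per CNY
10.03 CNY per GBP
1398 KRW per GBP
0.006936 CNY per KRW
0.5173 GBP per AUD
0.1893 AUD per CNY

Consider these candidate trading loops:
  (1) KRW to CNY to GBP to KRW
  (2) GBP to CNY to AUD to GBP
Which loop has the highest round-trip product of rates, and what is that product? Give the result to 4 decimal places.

0.9822

(1) 0.006936 × 0.0975 × 1398 = 0.94541
(2) 10.03 × 0.1893 × 0.5173 = 0.98219
Highest is cycle (2) at 0.9822 (≤1, no arbitrage).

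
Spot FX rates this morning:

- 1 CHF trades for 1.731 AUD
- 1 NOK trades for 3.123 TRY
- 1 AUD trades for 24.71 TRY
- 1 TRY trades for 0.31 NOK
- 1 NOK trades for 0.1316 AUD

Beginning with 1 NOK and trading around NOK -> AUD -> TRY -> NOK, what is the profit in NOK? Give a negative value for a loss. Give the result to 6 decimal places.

0.008069

1 NOK × 0.1316 = 0.1316 AUD
0.1316 AUD × 24.71 = 3.251836 TRY
3.251836 TRY × 0.31 = 1.00806916 NOK
Net change: 1.00806916 − 1 = 0.00806916 NOK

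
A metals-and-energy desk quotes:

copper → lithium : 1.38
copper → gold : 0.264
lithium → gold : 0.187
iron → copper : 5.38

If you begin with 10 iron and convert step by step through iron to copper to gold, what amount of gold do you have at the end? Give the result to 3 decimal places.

14.203

10 iron × 5.38 = 53.8 copper
53.8 copper × 0.264 = 14.2032 gold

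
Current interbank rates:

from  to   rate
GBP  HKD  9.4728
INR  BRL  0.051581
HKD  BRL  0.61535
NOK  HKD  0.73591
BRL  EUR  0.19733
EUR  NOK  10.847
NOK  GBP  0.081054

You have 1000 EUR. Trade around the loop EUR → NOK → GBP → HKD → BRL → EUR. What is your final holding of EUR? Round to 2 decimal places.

1000 EUR × 10.847 = 10847 NOK
10847 NOK × 0.081054 = 879.192738 GBP
879.192738 GBP × 9.4728 = 8328.4169685264 HKD
8328.4169685264 HKD × 0.61535 = 5124.89138158272024 BRL
5124.89138158272024 BRL × 0.19733 = 1011.2948163277181849592 EUR

1011.29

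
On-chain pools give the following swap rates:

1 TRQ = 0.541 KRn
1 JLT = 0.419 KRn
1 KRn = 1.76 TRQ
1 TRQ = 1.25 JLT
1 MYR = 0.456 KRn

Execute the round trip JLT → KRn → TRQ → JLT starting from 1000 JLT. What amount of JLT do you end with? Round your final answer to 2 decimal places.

1000 JLT × 0.419 = 419 KRn
419 KRn × 1.76 = 737.44 TRQ
737.44 TRQ × 1.25 = 921.8 JLT

921.80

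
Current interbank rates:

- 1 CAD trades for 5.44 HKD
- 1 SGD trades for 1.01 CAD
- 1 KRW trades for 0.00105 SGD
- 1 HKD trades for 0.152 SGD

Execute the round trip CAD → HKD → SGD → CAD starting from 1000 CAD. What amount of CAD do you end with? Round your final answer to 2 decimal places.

1000 CAD × 5.44 = 5440 HKD
5440 HKD × 0.152 = 826.88 SGD
826.88 SGD × 1.01 = 835.1488 CAD

835.15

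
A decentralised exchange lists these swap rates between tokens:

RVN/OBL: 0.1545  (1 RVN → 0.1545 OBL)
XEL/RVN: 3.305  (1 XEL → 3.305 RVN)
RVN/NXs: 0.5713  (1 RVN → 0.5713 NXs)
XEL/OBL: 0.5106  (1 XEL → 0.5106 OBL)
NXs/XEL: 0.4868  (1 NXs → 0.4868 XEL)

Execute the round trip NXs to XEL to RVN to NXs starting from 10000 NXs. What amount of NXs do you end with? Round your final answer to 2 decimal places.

10000 NXs × 0.4868 = 4868 XEL
4868 XEL × 3.305 = 16088.74 RVN
16088.74 RVN × 0.5713 = 9191.497162 NXs

9191.50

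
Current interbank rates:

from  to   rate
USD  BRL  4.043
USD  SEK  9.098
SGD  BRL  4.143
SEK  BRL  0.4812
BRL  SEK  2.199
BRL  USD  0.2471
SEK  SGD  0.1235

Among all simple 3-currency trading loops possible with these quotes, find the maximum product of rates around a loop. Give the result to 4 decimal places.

1.1251

SEK→SGD→BRL→SEK: 0.1235 × 4.143 × 2.199 = 1.12514
SEK→BRL→USD→SEK: 0.4812 × 0.2471 × 9.098 = 1.08179
Maximum is SEK→SGD→BRL→SEK at 1.1251; arbitrage exists.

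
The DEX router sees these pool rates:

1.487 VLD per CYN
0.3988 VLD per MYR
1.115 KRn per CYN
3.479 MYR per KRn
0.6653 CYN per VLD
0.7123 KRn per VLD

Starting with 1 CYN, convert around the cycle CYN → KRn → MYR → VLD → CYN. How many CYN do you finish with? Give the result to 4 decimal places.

1.0292

1 CYN × 1.115 = 1.115 KRn
1.115 KRn × 3.479 = 3.879085 MYR
3.879085 MYR × 0.3988 = 1.546979098 VLD
1.546979098 VLD × 0.6653 = 1.0292051938994 CYN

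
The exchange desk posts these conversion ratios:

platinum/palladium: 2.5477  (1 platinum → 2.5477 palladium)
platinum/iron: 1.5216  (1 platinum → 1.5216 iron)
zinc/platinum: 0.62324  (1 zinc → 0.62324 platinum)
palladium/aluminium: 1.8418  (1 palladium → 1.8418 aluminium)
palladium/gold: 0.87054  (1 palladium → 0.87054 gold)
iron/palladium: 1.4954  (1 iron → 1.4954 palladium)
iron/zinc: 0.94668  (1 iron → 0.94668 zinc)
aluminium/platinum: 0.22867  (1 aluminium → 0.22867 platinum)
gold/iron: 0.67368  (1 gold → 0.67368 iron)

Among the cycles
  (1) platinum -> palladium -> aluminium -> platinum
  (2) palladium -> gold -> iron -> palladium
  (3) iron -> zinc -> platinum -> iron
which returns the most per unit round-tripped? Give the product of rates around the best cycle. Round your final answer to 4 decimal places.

(1) 2.5477 × 1.8418 × 0.22867 = 1.07300
(2) 0.87054 × 0.67368 × 1.4954 = 0.87700
(3) 0.94668 × 0.62324 × 1.5216 = 0.89776
Highest is cycle (1) at 1.0730 (>1, arbitrage).

1.0730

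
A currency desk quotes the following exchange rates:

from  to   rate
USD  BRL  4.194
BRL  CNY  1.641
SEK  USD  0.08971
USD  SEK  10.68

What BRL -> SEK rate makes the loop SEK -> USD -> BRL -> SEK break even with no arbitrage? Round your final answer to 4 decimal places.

2.6579

Known legs of the cycle: 0.08971 × 4.194 = 0.37624374
For no arbitrage the full-cycle product must be 1, so the missing rate is 1 / 0.37624374 ≈ 2.657852.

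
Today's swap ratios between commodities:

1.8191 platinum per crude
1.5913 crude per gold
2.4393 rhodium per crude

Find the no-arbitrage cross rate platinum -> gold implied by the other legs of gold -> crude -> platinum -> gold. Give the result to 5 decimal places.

0.34545

Known legs of the cycle: 1.5913 × 1.8191 = 2.89473383
For no arbitrage the full-cycle product must be 1, so the missing rate is 1 / 2.89473383 ≈ 0.3454549.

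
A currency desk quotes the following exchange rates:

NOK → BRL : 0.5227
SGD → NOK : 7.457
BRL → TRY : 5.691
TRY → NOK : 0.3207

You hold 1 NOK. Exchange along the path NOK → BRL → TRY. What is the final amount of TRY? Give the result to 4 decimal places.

1 NOK × 0.5227 = 0.5227 BRL
0.5227 BRL × 5.691 = 2.9746857 TRY

2.9747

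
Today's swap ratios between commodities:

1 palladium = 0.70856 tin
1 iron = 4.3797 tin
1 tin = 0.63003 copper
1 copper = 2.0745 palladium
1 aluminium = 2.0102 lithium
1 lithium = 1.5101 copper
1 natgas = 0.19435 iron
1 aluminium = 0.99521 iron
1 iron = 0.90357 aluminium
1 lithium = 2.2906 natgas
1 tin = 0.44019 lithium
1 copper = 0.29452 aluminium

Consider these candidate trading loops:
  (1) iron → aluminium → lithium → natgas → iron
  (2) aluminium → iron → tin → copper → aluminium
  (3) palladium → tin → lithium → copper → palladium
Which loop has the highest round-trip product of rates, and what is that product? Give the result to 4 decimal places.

(1) 0.90357 × 2.0102 × 2.2906 × 0.19435 = 0.80860
(2) 0.99521 × 4.3797 × 0.63003 × 0.29452 = 0.80879
(3) 0.70856 × 0.44019 × 1.5101 × 2.0745 = 0.97709
Highest is cycle (3) at 0.9771 (≤1, no arbitrage).

0.9771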